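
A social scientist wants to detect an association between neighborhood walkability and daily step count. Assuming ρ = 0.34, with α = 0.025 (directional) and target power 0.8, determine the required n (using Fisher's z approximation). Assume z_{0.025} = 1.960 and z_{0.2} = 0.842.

Fisher's z: C = ½·ln((1+r)/(1−r)) = ½·ln(2.0303) = 0.3541.
n = ((z_{α} + z_β)/C)² + 3.
(1.960 + 0.842) / 0.3541 = 2.802 / 0.3541 = 7.913.
n = 7.913² + 3 = 62.62 + 3 = 65.6.
Round up.

n = 66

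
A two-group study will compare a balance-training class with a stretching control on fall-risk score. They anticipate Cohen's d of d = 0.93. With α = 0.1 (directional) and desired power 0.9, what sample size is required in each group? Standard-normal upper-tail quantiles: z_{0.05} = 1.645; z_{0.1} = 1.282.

n = 16 per group

For two independent groups with equal n: n = 2·((z_{α} + z_β) / d)².
z_{α} + z_β = 1.282 + 1.282 = 2.564.
n = 2 × (2.564 / 0.93)² = 2 × 2.757² = 2 × 7.60 = 15.2.
Round up to the next whole participant.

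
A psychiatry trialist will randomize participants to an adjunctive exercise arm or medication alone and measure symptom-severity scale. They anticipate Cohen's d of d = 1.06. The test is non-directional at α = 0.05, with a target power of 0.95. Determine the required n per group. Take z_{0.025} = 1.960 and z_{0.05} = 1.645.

For two independent groups with equal n: n = 2·((z_{α/2} + z_β) / d)².
z_{α/2} + z_β = 1.960 + 1.645 = 3.605.
n = 2 × (3.605 / 1.06)² = 2 × 3.401² = 2 × 11.57 = 23.1.
Round up to the next whole participant.

n = 24 per group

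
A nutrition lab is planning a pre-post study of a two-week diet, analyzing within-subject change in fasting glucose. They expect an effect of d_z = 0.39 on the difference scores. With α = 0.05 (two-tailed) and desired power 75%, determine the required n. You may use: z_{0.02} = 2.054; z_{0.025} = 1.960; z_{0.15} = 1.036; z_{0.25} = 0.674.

n = 46 pairs

For a paired (one-sample on differences) test: n = ((z_{α/2} + z_β) / d)².
z_{α/2} + z_β = 1.960 + 0.674 = 2.634.
n = (2.634 / 0.39)² = 6.754² = 45.61.
Round up.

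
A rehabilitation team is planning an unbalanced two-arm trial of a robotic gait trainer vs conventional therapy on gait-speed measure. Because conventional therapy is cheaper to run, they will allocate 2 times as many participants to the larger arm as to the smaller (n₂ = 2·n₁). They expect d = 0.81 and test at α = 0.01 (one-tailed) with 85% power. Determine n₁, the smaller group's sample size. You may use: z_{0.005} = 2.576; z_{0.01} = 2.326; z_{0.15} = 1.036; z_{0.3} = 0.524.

n₁ = 26

With allocation ratio k = n₂/n₁ = 2, Var(x̄₁−x̄₂) = σ²(1/n₁ + 1/(k·n₁)) = σ²·(k+1)/(k·n₁).
So n₁ = (1 + 1/k)·((z_{α} + z_β)/d)² = 1.500 × (3.362/0.81)².
n₁ = 1.500 × 17.23 = 25.8.
Round up: n₁ = 26, giving n₂ = 2 × 26 = 52.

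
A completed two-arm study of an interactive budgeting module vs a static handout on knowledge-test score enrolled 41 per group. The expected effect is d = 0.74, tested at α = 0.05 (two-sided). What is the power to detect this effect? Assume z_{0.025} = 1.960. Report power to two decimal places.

For two equal groups, power = Φ(d·√(n/2) − z_{α/2}).
d·√(n/2) = 0.74 × √(41/2) = 0.74 × 4.528 = 3.350.
z_β = 3.350 − 1.960 = 1.390.
Power = Φ(1.390) = 0.918.

power ≈ 0.92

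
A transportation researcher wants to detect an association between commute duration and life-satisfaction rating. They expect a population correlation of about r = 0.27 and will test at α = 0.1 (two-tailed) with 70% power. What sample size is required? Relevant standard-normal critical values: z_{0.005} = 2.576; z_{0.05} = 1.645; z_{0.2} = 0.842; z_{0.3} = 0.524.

n = 65

Fisher's z: C = ½·ln((1+r)/(1−r)) = ½·ln(1.7397) = 0.2769.
n = ((z_{α/2} + z_β)/C)² + 3.
(1.645 + 0.524) / 0.2769 = 2.169 / 0.2769 = 7.833.
n = 7.833² + 3 = 61.36 + 3 = 64.4.
Round up.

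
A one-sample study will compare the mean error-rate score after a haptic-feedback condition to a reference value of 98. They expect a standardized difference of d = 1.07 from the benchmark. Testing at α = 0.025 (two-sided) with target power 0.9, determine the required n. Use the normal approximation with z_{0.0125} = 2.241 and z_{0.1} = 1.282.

For a one-sample test: n = ((z_{α/2} + z_β) / d)².
z_{α/2} + z_β = 2.241 + 1.282 = 3.523.
n = (3.523 / 1.07)² = 3.293² = 10.84.
Round up.

n = 11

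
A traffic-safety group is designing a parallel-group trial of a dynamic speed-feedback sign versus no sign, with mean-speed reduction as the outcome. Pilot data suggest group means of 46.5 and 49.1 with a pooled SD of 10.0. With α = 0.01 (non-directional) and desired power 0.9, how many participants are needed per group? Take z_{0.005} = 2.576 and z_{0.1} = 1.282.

Cohen's d = |M₁ − M₂| / SD_pooled = |46.5 − 49.1| / 10.0 = 2.6 / 10.0 = 0.260.
For two independent groups with equal n: n = 2·((z_{α/2} + z_β) / d)².
z_{α/2} + z_β = 2.576 + 1.282 = 3.858.
n = 2 × (3.858 / 0.260)² = 2 × 14.838² = 2 × 220.18 = 440.4.
Round up to the next whole participant.

n = 441 per group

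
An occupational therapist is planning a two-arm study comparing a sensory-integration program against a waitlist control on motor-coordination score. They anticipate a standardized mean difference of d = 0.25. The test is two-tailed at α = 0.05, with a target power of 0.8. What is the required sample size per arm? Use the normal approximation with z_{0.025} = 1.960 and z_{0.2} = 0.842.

n = 252 per group

For two independent groups with equal n: n = 2·((z_{α/2} + z_β) / d)².
z_{α/2} + z_β = 1.960 + 0.842 = 2.802.
n = 2 × (2.802 / 0.25)² = 2 × 11.208² = 2 × 125.62 = 251.2.
Round up to the next whole participant.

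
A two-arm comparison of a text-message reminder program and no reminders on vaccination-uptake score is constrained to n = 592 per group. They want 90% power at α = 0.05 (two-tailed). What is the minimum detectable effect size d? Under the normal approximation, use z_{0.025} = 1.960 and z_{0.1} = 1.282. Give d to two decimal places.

For two independent groups of n = 592 each: d_min = (z_{α/2} + z_β)·√(2/n).
z-sum = 1.960 + 1.282 = 3.242.
d_min = 3.242 × √(2/592) = 3.242 × 0.0581 = 0.188.

d_min ≈ 0.19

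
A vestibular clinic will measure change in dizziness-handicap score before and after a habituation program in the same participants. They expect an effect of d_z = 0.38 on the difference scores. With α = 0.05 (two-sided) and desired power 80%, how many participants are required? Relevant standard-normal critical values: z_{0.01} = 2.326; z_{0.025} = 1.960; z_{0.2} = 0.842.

For a paired (one-sample on differences) test: n = ((z_{α/2} + z_β) / d)².
z_{α/2} + z_β = 1.960 + 0.842 = 2.802.
n = (2.802 / 0.38)² = 7.374² = 54.37.
Round up.

n = 55 pairs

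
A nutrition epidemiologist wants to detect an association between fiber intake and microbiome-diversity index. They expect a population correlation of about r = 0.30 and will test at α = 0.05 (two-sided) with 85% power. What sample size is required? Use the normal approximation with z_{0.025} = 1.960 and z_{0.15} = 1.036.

Fisher's z: C = ½·ln((1+r)/(1−r)) = ½·ln(1.8571) = 0.3095.
n = ((z_{α/2} + z_β)/C)² + 3.
(1.960 + 1.036) / 0.3095 = 2.996 / 0.3095 = 9.680.
n = 9.680² + 3 = 93.70 + 3 = 96.7.
Round up.

n = 97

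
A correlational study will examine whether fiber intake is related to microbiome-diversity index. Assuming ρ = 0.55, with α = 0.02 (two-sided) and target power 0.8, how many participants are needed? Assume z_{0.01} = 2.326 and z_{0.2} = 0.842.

n = 30

Fisher's z: C = ½·ln((1+r)/(1−r)) = ½·ln(3.4444) = 0.6184.
n = ((z_{α/2} + z_β)/C)² + 3.
(2.326 + 0.842) / 0.6184 = 3.168 / 0.6184 = 5.123.
n = 5.123² + 3 = 26.24 + 3 = 29.2.
Round up.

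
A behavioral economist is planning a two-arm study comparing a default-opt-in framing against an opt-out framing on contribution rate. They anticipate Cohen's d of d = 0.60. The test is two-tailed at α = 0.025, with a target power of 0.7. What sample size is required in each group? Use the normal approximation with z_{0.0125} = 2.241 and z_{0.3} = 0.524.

n = 43 per group

For two independent groups with equal n: n = 2·((z_{α/2} + z_β) / d)².
z_{α/2} + z_β = 2.241 + 0.524 = 2.765.
n = 2 × (2.765 / 0.60)² = 2 × 4.608² = 2 × 21.24 = 42.5.
Round up to the next whole participant.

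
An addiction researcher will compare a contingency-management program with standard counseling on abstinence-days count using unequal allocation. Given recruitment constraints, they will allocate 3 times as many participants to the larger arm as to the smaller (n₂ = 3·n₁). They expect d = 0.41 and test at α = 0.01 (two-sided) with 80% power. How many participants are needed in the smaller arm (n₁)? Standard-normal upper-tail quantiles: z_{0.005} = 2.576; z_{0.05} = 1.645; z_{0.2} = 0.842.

n₁ = 93

With allocation ratio k = n₂/n₁ = 3, Var(x̄₁−x̄₂) = σ²(1/n₁ + 1/(k·n₁)) = σ²·(k+1)/(k·n₁).
So n₁ = (1 + 1/k)·((z_{α/2} + z_β)/d)² = 1.333 × (3.418/0.41)².
n₁ = 1.333 × 69.50 = 92.7.
Round up: n₁ = 93, giving n₂ = 3 × 93 = 279.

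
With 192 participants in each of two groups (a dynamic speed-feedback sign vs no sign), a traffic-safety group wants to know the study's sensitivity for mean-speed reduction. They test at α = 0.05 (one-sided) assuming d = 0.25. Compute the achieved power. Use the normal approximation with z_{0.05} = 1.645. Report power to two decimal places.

power ≈ 0.79

For two equal groups, power = Φ(d·√(n/2) − z_{α}).
d·√(n/2) = 0.25 × √(192/2) = 0.25 × 9.798 = 2.449.
z_β = 2.449 − 1.645 = 0.804.
Power = Φ(0.804) = 0.789.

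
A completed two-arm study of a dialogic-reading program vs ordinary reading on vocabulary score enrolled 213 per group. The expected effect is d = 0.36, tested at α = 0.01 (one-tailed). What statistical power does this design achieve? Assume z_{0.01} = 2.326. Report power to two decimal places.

power ≈ 0.92

For two equal groups, power = Φ(d·√(n/2) − z_{α}).
d·√(n/2) = 0.36 × √(213/2) = 0.36 × 10.320 = 3.715.
z_β = 3.715 − 2.326 = 1.389.
Power = Φ(1.389) = 0.918.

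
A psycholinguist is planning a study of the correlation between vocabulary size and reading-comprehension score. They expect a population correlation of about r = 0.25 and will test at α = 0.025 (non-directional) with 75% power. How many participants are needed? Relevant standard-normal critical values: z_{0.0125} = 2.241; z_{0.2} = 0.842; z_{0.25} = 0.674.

Fisher's z: C = ½·ln((1+r)/(1−r)) = ½·ln(1.6667) = 0.2554.
n = ((z_{α/2} + z_β)/C)² + 3.
(2.241 + 0.674) / 0.2554 = 2.915 / 0.2554 = 11.413.
n = 11.413² + 3 = 130.27 + 3 = 133.3.
Round up.

n = 134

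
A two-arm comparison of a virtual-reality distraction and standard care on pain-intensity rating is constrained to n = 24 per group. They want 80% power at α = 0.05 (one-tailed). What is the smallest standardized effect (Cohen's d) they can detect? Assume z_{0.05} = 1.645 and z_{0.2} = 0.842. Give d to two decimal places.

For two independent groups of n = 24 each: d_min = (z_{α} + z_β)·√(2/n).
z-sum = 1.645 + 0.842 = 2.487.
d_min = 2.487 × √(2/24) = 2.487 × 0.2887 = 0.718.

d_min ≈ 0.72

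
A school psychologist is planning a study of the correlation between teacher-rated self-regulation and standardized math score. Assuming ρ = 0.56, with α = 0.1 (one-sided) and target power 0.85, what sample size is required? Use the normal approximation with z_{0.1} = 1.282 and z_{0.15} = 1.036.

n = 17

Fisher's z: C = ½·ln((1+r)/(1−r)) = ½·ln(3.5455) = 0.6328.
n = ((z_{α} + z_β)/C)² + 3.
(1.282 + 1.036) / 0.6328 = 2.318 / 0.6328 = 3.663.
n = 3.663² + 3 = 13.42 + 3 = 16.4.
Round up.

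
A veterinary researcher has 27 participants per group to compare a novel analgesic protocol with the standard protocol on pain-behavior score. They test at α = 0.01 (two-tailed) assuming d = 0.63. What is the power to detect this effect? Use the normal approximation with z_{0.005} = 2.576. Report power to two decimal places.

For two equal groups, power = Φ(d·√(n/2) − z_{α/2}).
d·√(n/2) = 0.63 × √(27/2) = 0.63 × 3.674 = 2.315.
z_β = 2.315 − 2.576 = -0.261.
Power = Φ(-0.261) = 0.397.

power ≈ 0.40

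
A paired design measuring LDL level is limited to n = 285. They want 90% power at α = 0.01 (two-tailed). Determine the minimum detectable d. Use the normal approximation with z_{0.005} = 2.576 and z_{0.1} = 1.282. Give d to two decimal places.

d_min ≈ 0.23

For a single sample (or paired design) of n = 285: d_min = (z_{α/2} + z_β)/√n.
z-sum = 2.576 + 1.282 = 3.858.
d_min = 3.858 / √285 = 3.858 / 16.882 = 0.229.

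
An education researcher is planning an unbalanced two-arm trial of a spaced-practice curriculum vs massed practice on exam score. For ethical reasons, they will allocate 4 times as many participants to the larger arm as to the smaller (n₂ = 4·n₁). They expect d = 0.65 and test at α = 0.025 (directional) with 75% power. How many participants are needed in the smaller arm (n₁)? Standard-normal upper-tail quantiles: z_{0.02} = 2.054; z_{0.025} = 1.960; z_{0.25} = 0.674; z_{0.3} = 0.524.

With allocation ratio k = n₂/n₁ = 4, Var(x̄₁−x̄₂) = σ²(1/n₁ + 1/(k·n₁)) = σ²·(k+1)/(k·n₁).
So n₁ = (1 + 1/k)·((z_{α} + z_β)/d)² = 1.250 × (2.634/0.65)².
n₁ = 1.250 × 16.42 = 20.5.
Round up: n₁ = 21, giving n₂ = 4 × 21 = 84.

n₁ = 21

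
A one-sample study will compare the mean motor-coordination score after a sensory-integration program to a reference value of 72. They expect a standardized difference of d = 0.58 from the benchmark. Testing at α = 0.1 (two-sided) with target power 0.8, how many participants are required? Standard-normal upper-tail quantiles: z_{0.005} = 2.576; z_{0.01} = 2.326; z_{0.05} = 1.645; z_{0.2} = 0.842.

n = 19

For a one-sample test: n = ((z_{α/2} + z_β) / d)².
z_{α/2} + z_β = 1.645 + 0.842 = 2.487.
n = (2.487 / 0.58)² = 4.288² = 18.39.
Round up.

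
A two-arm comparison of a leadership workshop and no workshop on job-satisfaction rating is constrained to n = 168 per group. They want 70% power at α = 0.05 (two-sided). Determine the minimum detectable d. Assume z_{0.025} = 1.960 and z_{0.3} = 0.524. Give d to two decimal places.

d_min ≈ 0.27

For two independent groups of n = 168 each: d_min = (z_{α/2} + z_β)·√(2/n).
z-sum = 1.960 + 0.524 = 2.484.
d_min = 2.484 × √(2/168) = 2.484 × 0.1091 = 0.271.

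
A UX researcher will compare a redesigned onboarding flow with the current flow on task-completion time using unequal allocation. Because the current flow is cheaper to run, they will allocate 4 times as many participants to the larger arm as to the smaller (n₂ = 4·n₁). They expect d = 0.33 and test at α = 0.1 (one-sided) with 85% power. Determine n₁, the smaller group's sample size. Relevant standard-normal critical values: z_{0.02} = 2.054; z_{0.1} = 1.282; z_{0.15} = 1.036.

With allocation ratio k = n₂/n₁ = 4, Var(x̄₁−x̄₂) = σ²(1/n₁ + 1/(k·n₁)) = σ²·(k+1)/(k·n₁).
So n₁ = (1 + 1/k)·((z_{α} + z_β)/d)² = 1.250 × (2.318/0.33)².
n₁ = 1.250 × 49.34 = 61.7.
Round up: n₁ = 62, giving n₂ = 4 × 62 = 248.

n₁ = 62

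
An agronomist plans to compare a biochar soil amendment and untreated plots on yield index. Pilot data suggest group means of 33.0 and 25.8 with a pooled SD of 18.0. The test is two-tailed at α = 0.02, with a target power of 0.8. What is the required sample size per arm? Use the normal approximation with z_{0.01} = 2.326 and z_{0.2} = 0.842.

Cohen's d = |M₁ − M₂| / SD_pooled = |33.0 − 25.8| / 18.0 = 7.2 / 18.0 = 0.400.
For two independent groups with equal n: n = 2·((z_{α/2} + z_β) / d)².
z_{α/2} + z_β = 2.326 + 0.842 = 3.168.
n = 2 × (3.168 / 0.400)² = 2 × 7.920² = 2 × 62.73 = 125.5.
Round up to the next whole participant.

n = 126 per group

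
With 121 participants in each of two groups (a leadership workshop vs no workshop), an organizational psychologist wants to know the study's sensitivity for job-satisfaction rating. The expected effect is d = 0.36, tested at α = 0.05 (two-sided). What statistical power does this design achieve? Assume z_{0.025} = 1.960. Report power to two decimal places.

power ≈ 0.80

For two equal groups, power = Φ(d·√(n/2) − z_{α/2}).
d·√(n/2) = 0.36 × √(121/2) = 0.36 × 7.778 = 2.800.
z_β = 2.800 − 1.960 = 0.840.
Power = Φ(0.840) = 0.800.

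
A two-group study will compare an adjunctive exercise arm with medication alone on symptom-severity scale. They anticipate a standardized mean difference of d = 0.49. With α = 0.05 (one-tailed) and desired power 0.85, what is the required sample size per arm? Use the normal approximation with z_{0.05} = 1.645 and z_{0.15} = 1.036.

For two independent groups with equal n: n = 2·((z_{α} + z_β) / d)².
z_{α} + z_β = 1.645 + 1.036 = 2.681.
n = 2 × (2.681 / 0.49)² = 2 × 5.471² = 2 × 29.94 = 59.9.
Round up to the next whole participant.

n = 60 per group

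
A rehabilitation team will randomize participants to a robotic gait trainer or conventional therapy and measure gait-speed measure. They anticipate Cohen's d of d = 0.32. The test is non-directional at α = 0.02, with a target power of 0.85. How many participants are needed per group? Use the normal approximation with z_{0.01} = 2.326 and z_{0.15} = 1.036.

n = 221 per group

For two independent groups with equal n: n = 2·((z_{α/2} + z_β) / d)².
z_{α/2} + z_β = 2.326 + 1.036 = 3.362.
n = 2 × (3.362 / 0.32)² = 2 × 10.506² = 2 × 110.38 = 220.8.
Round up to the next whole participant.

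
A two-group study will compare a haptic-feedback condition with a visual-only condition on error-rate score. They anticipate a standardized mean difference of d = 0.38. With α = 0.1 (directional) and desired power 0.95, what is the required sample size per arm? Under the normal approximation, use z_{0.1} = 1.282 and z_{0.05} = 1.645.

n = 119 per group

For two independent groups with equal n: n = 2·((z_{α} + z_β) / d)².
z_{α} + z_β = 1.282 + 1.645 = 2.927.
n = 2 × (2.927 / 0.38)² = 2 × 7.703² = 2 × 59.33 = 118.7.
Round up to the next whole participant.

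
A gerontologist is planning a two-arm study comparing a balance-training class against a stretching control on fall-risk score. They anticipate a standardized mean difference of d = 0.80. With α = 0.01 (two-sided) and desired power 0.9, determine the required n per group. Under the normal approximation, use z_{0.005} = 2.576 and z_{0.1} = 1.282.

n = 47 per group

For two independent groups with equal n: n = 2·((z_{α/2} + z_β) / d)².
z_{α/2} + z_β = 2.576 + 1.282 = 3.858.
n = 2 × (3.858 / 0.80)² = 2 × 4.822² = 2 × 23.26 = 46.5.
Round up to the next whole participant.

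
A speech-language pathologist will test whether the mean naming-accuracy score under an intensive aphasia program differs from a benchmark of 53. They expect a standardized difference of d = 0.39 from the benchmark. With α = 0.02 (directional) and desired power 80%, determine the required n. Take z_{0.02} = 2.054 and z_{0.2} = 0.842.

n = 56

For a one-sample test: n = ((z_{α} + z_β) / d)².
z_{α} + z_β = 2.054 + 0.842 = 2.896.
n = (2.896 / 0.39)² = 7.426² = 55.14.
Round up.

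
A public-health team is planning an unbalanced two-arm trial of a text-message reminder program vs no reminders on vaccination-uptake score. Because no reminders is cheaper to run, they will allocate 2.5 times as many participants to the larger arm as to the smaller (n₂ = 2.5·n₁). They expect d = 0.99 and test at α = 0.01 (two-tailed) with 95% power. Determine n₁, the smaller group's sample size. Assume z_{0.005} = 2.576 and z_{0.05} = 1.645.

n₁ = 26

With allocation ratio k = n₂/n₁ = 2.5, Var(x̄₁−x̄₂) = σ²(1/n₁ + 1/(k·n₁)) = σ²·(k+1)/(k·n₁).
So n₁ = (1 + 1/k)·((z_{α/2} + z_β)/d)² = 1.400 × (4.221/0.99)².
n₁ = 1.400 × 18.18 = 25.5.
Round up: n₁ = 26, giving n₂ = 2.5 × 26 = 65.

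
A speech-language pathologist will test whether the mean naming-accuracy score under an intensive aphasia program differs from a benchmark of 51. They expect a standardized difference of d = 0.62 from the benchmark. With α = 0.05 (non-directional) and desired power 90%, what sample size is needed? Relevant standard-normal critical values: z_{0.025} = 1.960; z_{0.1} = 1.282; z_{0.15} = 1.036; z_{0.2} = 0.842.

For a one-sample test: n = ((z_{α/2} + z_β) / d)².
z_{α/2} + z_β = 1.960 + 1.282 = 3.242.
n = (3.242 / 0.62)² = 5.229² = 27.34.
Round up.

n = 28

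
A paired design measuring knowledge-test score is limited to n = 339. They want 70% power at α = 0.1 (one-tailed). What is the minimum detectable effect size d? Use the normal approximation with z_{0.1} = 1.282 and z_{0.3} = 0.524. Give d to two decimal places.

d_min ≈ 0.10

For a single sample (or paired design) of n = 339: d_min = (z_{α} + z_β)/√n.
z-sum = 1.282 + 0.524 = 1.806.
d_min = 1.806 / √339 = 1.806 / 18.412 = 0.098.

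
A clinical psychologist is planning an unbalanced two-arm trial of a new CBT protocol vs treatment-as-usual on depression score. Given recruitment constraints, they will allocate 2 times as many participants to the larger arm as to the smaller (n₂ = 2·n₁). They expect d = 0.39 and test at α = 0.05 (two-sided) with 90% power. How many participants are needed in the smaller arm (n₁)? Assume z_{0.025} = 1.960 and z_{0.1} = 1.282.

With allocation ratio k = n₂/n₁ = 2, Var(x̄₁−x̄₂) = σ²(1/n₁ + 1/(k·n₁)) = σ²·(k+1)/(k·n₁).
So n₁ = (1 + 1/k)·((z_{α/2} + z_β)/d)² = 1.500 × (3.242/0.39)².
n₁ = 1.500 × 69.10 = 103.7.
Round up: n₁ = 104, giving n₂ = 2 × 104 = 208.

n₁ = 104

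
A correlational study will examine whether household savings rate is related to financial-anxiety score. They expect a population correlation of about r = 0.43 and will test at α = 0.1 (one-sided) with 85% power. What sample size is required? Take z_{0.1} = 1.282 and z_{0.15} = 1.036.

Fisher's z: C = ½·ln((1+r)/(1−r)) = ½·ln(2.5088) = 0.4599.
n = ((z_{α} + z_β)/C)² + 3.
(1.282 + 1.036) / 0.4599 = 2.318 / 0.4599 = 5.040.
n = 5.040² + 3 = 25.40 + 3 = 28.4.
Round up.

n = 29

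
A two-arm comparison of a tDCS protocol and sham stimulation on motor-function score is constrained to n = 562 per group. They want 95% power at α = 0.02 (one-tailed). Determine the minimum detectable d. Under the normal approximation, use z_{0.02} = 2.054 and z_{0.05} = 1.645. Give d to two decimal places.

For two independent groups of n = 562 each: d_min = (z_{α} + z_β)·√(2/n).
z-sum = 2.054 + 1.645 = 3.699.
d_min = 3.699 × √(2/562) = 3.699 × 0.0597 = 0.221.

d_min ≈ 0.22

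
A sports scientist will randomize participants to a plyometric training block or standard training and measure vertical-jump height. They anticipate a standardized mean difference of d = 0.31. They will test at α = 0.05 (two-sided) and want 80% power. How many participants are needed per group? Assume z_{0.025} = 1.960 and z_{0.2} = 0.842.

For two independent groups with equal n: n = 2·((z_{α/2} + z_β) / d)².
z_{α/2} + z_β = 1.960 + 0.842 = 2.802.
n = 2 × (2.802 / 0.31)² = 2 × 9.039² = 2 × 81.70 = 163.4.
Round up to the next whole participant.

n = 164 per group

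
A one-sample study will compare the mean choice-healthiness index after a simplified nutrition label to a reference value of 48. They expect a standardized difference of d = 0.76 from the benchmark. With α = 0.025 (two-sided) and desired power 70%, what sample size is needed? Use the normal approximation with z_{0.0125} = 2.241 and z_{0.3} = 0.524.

For a one-sample test: n = ((z_{α/2} + z_β) / d)².
z_{α/2} + z_β = 2.241 + 0.524 = 2.765.
n = (2.765 / 0.76)² = 3.638² = 13.24.
Round up.

n = 14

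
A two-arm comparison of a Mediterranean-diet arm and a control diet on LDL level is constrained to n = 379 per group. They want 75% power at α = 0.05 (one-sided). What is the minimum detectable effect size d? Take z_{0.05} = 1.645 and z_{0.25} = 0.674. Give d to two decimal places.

For two independent groups of n = 379 each: d_min = (z_{α} + z_β)·√(2/n).
z-sum = 1.645 + 0.674 = 2.319.
d_min = 2.319 × √(2/379) = 2.319 × 0.0726 = 0.168.

d_min ≈ 0.17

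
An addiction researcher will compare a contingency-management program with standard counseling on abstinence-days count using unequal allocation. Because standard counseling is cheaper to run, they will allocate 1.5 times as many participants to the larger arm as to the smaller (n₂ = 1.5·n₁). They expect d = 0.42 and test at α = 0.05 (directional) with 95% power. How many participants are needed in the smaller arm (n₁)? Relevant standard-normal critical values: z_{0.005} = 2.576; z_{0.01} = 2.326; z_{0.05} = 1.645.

n₁ = 103

With allocation ratio k = n₂/n₁ = 1.5, Var(x̄₁−x̄₂) = σ²(1/n₁ + 1/(k·n₁)) = σ²·(k+1)/(k·n₁).
So n₁ = (1 + 1/k)·((z_{α} + z_β)/d)² = 1.667 × (3.290/0.42)².
n₁ = 1.667 × 61.36 = 102.3.
Round up: n₁ = 103, giving n₂ = ⌈1.5 × 103⌉ = ⌈154.5⌉ = 155.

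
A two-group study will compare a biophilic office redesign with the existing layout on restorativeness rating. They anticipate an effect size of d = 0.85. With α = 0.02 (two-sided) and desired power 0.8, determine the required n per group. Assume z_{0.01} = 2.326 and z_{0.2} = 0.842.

n = 28 per group

For two independent groups with equal n: n = 2·((z_{α/2} + z_β) / d)².
z_{α/2} + z_β = 2.326 + 0.842 = 3.168.
n = 2 × (3.168 / 0.85)² = 2 × 3.727² = 2 × 13.89 = 27.8.
Round up to the next whole participant.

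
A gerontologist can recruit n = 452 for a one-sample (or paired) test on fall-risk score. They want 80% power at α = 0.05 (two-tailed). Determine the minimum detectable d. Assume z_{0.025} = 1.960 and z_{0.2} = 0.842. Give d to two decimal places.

For a single sample (or paired design) of n = 452: d_min = (z_{α/2} + z_β)/√n.
z-sum = 1.960 + 0.842 = 2.802.
d_min = 2.802 / √452 = 2.802 / 21.260 = 0.132.

d_min ≈ 0.13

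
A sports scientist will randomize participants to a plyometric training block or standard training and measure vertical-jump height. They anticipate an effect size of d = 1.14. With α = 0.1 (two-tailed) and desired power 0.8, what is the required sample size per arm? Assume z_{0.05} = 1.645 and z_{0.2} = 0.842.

n = 10 per group

For two independent groups with equal n: n = 2·((z_{α/2} + z_β) / d)².
z_{α/2} + z_β = 1.645 + 0.842 = 2.487.
n = 2 × (2.487 / 1.14)² = 2 × 2.182² = 2 × 4.76 = 9.5.
Round up to the next whole participant.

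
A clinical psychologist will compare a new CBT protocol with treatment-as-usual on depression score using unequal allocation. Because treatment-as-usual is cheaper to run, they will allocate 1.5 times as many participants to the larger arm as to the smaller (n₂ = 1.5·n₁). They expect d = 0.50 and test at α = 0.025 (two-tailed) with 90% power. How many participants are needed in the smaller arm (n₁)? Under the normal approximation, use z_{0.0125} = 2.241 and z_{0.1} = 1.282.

With allocation ratio k = n₂/n₁ = 1.5, Var(x̄₁−x̄₂) = σ²(1/n₁ + 1/(k·n₁)) = σ²·(k+1)/(k·n₁).
So n₁ = (1 + 1/k)·((z_{α/2} + z_β)/d)² = 1.667 × (3.523/0.50)².
n₁ = 1.667 × 49.65 = 82.7.
Round up: n₁ = 83, giving n₂ = ⌈1.5 × 83⌉ = ⌈124.5⌉ = 125.

n₁ = 83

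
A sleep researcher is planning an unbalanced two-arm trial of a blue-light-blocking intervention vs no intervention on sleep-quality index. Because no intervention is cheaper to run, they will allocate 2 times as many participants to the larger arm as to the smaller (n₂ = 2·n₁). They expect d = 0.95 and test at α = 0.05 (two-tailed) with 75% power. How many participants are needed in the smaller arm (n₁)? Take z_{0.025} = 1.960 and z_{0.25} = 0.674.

With allocation ratio k = n₂/n₁ = 2, Var(x̄₁−x̄₂) = σ²(1/n₁ + 1/(k·n₁)) = σ²·(k+1)/(k·n₁).
So n₁ = (1 + 1/k)·((z_{α/2} + z_β)/d)² = 1.500 × (2.634/0.95)².
n₁ = 1.500 × 7.69 = 11.5.
Round up: n₁ = 12, giving n₂ = 2 × 12 = 24.

n₁ = 12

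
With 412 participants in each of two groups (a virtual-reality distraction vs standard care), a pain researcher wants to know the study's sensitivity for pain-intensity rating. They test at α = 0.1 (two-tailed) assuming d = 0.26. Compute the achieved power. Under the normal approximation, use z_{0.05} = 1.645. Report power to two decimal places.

For two equal groups, power = Φ(d·√(n/2) − z_{α/2}).
d·√(n/2) = 0.26 × √(412/2) = 0.26 × 14.353 = 3.732.
z_β = 3.732 − 1.645 = 2.087.
Power = Φ(2.087) = 0.982.

power ≈ 0.98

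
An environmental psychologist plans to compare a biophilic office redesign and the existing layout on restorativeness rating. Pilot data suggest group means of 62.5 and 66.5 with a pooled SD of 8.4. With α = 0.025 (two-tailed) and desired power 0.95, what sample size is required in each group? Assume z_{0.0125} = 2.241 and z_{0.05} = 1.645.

Cohen's d = |M₁ − M₂| / SD_pooled = |62.5 − 66.5| / 8.4 = 4.0 / 8.4 = 0.476.
For two independent groups with equal n: n = 2·((z_{α/2} + z_β) / d)².
z_{α/2} + z_β = 2.241 + 1.645 = 3.886.
n = 2 × (3.886 / 0.476)² = 2 × 8.164² = 2 × 66.65 = 133.3.
Round up to the next whole participant.

n = 134 per group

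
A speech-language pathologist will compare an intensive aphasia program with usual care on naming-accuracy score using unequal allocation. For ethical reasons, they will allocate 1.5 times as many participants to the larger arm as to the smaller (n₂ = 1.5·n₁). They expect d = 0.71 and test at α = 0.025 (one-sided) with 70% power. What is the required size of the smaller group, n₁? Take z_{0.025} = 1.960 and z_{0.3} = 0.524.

n₁ = 21

With allocation ratio k = n₂/n₁ = 1.5, Var(x̄₁−x̄₂) = σ²(1/n₁ + 1/(k·n₁)) = σ²·(k+1)/(k·n₁).
So n₁ = (1 + 1/k)·((z_{α} + z_β)/d)² = 1.667 × (2.484/0.71)².
n₁ = 1.667 × 12.24 = 20.4.
Round up: n₁ = 21, giving n₂ = ⌈1.5 × 21⌉ = ⌈31.5⌉ = 32.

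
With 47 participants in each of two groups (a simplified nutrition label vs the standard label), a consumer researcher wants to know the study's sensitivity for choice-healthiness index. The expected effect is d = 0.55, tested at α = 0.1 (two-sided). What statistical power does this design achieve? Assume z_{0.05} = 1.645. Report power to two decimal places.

power ≈ 0.85

For two equal groups, power = Φ(d·√(n/2) − z_{α/2}).
d·√(n/2) = 0.55 × √(47/2) = 0.55 × 4.848 = 2.666.
z_β = 2.666 − 1.645 = 1.021.
Power = Φ(1.021) = 0.846.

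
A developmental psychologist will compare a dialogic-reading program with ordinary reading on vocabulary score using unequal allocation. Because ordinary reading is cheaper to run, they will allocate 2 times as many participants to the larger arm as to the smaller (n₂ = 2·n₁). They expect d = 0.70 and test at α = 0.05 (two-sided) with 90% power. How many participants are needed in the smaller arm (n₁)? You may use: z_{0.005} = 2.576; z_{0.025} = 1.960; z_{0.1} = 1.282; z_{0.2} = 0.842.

With allocation ratio k = n₂/n₁ = 2, Var(x̄₁−x̄₂) = σ²(1/n₁ + 1/(k·n₁)) = σ²·(k+1)/(k·n₁).
So n₁ = (1 + 1/k)·((z_{α/2} + z_β)/d)² = 1.500 × (3.242/0.70)².
n₁ = 1.500 × 21.45 = 32.2.
Round up: n₁ = 33, giving n₂ = 2 × 33 = 66.

n₁ = 33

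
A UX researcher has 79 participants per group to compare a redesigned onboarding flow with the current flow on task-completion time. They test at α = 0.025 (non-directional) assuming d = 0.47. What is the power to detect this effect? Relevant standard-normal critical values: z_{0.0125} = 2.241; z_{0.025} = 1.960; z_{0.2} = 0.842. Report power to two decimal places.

For two equal groups, power = Φ(d·√(n/2) − z_{α/2}).
d·√(n/2) = 0.47 × √(79/2) = 0.47 × 6.285 = 2.954.
z_β = 2.954 − 2.241 = 0.713.
Power = Φ(0.713) = 0.762.

power ≈ 0.76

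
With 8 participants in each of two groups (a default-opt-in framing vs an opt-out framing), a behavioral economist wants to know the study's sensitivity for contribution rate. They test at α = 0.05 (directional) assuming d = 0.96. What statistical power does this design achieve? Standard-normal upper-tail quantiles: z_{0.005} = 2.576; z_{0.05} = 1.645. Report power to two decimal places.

power ≈ 0.61

For two equal groups, power = Φ(d·√(n/2) − z_{α}).
d·√(n/2) = 0.96 × √(8/2) = 0.96 × 2.000 = 1.920.
z_β = 1.920 − 1.645 = 0.275.
Power = Φ(0.275) = 0.608.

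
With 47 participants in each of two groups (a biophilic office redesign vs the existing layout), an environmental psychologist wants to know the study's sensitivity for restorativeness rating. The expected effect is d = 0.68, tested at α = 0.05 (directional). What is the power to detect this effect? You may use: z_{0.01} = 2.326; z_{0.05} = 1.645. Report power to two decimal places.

For two equal groups, power = Φ(d·√(n/2) − z_{α}).
d·√(n/2) = 0.68 × √(47/2) = 0.68 × 4.848 = 3.296.
z_β = 3.296 − 1.645 = 1.651.
Power = Φ(1.651) = 0.951.

power ≈ 0.95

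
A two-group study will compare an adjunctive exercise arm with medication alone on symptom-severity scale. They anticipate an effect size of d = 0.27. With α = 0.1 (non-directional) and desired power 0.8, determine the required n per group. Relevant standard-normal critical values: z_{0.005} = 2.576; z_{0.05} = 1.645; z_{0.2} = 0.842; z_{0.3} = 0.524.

For two independent groups with equal n: n = 2·((z_{α/2} + z_β) / d)².
z_{α/2} + z_β = 1.645 + 0.842 = 2.487.
n = 2 × (2.487 / 0.27)² = 2 × 9.211² = 2 × 84.84 = 169.7.
Round up to the next whole participant.

n = 170 per group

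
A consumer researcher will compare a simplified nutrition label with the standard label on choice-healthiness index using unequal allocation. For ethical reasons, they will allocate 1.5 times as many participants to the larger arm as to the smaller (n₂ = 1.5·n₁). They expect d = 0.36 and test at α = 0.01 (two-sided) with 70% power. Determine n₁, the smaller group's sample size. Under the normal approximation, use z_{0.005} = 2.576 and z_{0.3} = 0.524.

n₁ = 124

With allocation ratio k = n₂/n₁ = 1.5, Var(x̄₁−x̄₂) = σ²(1/n₁ + 1/(k·n₁)) = σ²·(k+1)/(k·n₁).
So n₁ = (1 + 1/k)·((z_{α/2} + z_β)/d)² = 1.667 × (3.100/0.36)².
n₁ = 1.667 × 74.15 = 123.6.
Round up: n₁ = 124, giving n₂ = 1.5 × 124 = 186.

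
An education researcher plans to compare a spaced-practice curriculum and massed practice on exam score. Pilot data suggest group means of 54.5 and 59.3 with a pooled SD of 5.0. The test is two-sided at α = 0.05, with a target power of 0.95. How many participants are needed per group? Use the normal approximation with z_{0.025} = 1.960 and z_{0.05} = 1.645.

Cohen's d = |M₁ − M₂| / SD_pooled = |54.5 − 59.3| / 5.0 = 4.8 / 5.0 = 0.960.
For two independent groups with equal n: n = 2·((z_{α/2} + z_β) / d)².
z_{α/2} + z_β = 1.960 + 1.645 = 3.605.
n = 2 × (3.605 / 0.960)² = 2 × 3.755² = 2 × 14.10 = 28.2.
Round up to the next whole participant.

n = 29 per group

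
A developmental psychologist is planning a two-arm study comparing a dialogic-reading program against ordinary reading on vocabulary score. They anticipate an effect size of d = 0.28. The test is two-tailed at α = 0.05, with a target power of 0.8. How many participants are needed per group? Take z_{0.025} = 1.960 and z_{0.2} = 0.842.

n = 201 per group

For two independent groups with equal n: n = 2·((z_{α/2} + z_β) / d)².
z_{α/2} + z_β = 1.960 + 0.842 = 2.802.
n = 2 × (2.802 / 0.28)² = 2 × 10.007² = 2 × 100.14 = 200.3.
Round up to the next whole participant.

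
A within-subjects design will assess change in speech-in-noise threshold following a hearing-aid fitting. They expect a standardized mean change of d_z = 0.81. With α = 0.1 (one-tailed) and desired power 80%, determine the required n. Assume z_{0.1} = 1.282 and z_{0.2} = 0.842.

For a paired (one-sample on differences) test: n = ((z_{α} + z_β) / d)².
z_{α} + z_β = 1.282 + 0.842 = 2.124.
n = (2.124 / 0.81)² = 2.622² = 6.88.
Round up.

n = 7 pairs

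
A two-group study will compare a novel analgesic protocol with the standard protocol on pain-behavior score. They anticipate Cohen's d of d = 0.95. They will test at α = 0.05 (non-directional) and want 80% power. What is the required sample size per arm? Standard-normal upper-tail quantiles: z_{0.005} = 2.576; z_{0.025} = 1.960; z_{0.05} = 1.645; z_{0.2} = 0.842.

For two independent groups with equal n: n = 2·((z_{α/2} + z_β) / d)².
z_{α/2} + z_β = 1.960 + 0.842 = 2.802.
n = 2 × (2.802 / 0.95)² = 2 × 2.949² = 2 × 8.70 = 17.4.
Round up to the next whole participant.

n = 18 per group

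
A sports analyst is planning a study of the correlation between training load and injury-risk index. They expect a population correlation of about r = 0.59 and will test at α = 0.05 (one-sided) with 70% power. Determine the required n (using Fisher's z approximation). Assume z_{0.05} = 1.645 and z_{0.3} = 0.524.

n = 14

Fisher's z: C = ½·ln((1+r)/(1−r)) = ½·ln(3.8780) = 0.6777.
n = ((z_{α} + z_β)/C)² + 3.
(1.645 + 0.524) / 0.6777 = 2.169 / 0.6777 = 3.201.
n = 3.201² + 3 = 10.24 + 3 = 13.2.
Round up.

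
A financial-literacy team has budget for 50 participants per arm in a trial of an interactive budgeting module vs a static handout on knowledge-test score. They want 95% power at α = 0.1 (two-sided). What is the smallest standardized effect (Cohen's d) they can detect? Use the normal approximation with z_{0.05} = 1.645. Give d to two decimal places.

For two independent groups of n = 50 each: d_min = (z_{α/2} + z_β)·√(2/n).
z-sum = 1.645 + 1.645 = 3.290.
d_min = 3.290 × √(2/50) = 3.290 × 0.2000 = 0.658.

d_min ≈ 0.66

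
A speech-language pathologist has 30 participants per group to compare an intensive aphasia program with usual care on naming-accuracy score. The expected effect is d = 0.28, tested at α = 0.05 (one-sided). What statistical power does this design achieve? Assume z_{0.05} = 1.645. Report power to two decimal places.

For two equal groups, power = Φ(d·√(n/2) − z_{α}).
d·√(n/2) = 0.28 × √(30/2) = 0.28 × 3.873 = 1.084.
z_β = 1.084 − 1.645 = -0.561.
Power = Φ(-0.561) = 0.288.

power ≈ 0.29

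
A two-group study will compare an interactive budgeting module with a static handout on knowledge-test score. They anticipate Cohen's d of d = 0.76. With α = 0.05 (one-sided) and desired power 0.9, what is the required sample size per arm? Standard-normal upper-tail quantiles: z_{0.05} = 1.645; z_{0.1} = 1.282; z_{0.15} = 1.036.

For two independent groups with equal n: n = 2·((z_{α} + z_β) / d)².
z_{α} + z_β = 1.645 + 1.282 = 2.927.
n = 2 × (2.927 / 0.76)² = 2 × 3.851² = 2 × 14.83 = 29.7.
Round up to the next whole participant.

n = 30 per group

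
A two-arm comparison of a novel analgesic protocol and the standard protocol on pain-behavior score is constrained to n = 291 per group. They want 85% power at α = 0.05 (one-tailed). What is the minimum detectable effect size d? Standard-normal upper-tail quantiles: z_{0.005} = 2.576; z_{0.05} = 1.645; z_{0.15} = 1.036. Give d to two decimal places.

d_min ≈ 0.22

For two independent groups of n = 291 each: d_min = (z_{α} + z_β)·√(2/n).
z-sum = 1.645 + 1.036 = 2.681.
d_min = 2.681 × √(2/291) = 2.681 × 0.0829 = 0.222.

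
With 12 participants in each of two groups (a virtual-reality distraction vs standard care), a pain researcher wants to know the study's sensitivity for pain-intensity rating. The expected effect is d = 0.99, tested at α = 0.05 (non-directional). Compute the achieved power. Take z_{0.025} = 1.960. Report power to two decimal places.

power ≈ 0.68

For two equal groups, power = Φ(d·√(n/2) − z_{α/2}).
d·√(n/2) = 0.99 × √(12/2) = 0.99 × 2.449 = 2.425.
z_β = 2.425 − 1.960 = 0.465.
Power = Φ(0.465) = 0.679.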